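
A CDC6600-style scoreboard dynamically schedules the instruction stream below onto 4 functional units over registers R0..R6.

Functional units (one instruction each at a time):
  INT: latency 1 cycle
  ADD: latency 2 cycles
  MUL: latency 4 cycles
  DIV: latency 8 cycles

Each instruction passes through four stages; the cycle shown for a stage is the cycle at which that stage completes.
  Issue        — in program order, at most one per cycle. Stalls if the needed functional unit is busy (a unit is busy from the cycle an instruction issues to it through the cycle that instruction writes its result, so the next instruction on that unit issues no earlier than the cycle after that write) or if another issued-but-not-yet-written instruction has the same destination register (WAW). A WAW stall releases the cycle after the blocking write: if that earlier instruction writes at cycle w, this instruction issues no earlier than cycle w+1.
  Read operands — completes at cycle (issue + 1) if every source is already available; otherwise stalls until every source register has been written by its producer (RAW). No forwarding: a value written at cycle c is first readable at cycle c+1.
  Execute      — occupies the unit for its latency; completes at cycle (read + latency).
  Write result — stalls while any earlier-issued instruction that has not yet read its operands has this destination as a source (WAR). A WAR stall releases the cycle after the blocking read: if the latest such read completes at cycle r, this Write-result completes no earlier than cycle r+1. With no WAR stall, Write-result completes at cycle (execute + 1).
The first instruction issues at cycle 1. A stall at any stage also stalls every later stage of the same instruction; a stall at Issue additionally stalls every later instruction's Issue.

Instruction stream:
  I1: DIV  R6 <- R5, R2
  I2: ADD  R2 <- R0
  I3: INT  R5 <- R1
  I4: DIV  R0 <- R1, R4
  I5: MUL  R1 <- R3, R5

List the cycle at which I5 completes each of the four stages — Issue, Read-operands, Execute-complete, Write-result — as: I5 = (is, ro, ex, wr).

I1 -> (1, 2, 10, 11)
I2 -> (2, 3, 5, 6)
I3 -> (3, 4, 5, 6)
I4 -> (12, 13, 21, 22)  // struct: DIV busy until I1 writes@11
I5 -> (13, 14, 18, 19)

I5 = (13, 14, 18, 19)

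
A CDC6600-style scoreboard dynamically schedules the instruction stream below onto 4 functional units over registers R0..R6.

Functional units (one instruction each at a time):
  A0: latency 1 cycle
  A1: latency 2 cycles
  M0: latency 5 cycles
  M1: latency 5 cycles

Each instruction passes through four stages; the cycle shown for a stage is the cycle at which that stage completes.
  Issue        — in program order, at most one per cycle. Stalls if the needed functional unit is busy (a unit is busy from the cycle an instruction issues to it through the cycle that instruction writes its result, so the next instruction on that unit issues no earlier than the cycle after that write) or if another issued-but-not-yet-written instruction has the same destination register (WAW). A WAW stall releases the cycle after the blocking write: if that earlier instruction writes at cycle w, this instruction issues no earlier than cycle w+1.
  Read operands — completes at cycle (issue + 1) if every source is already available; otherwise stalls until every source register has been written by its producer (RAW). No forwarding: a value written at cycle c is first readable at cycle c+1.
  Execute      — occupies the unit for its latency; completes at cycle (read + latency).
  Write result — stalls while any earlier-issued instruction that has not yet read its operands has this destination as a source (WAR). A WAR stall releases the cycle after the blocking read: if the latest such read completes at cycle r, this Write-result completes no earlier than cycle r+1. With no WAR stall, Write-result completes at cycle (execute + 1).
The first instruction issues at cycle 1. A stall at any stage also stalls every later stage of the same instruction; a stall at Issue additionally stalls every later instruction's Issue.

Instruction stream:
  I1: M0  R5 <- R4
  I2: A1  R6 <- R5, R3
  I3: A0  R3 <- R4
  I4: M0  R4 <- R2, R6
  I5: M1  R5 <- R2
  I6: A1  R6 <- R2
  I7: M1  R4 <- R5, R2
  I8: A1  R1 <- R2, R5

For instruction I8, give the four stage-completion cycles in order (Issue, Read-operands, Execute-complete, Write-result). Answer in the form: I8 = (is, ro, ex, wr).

I8 = (21, 22, 24, 25)

  I1 | 1 | 2 | 7 | 8
  I2 | 2 | 9 | 11 | 12   RAW R5: wait I1 write@8
  I3 | 3 | 4 | 5 | 10   WAR R3: wait I2 read@9
  I4 | 9 | 13 | 18 | 19   struct: M0 busy until I1 writes@8 · RAW R6: wait I2 write@12
  I5 | 10 | 11 | 16 | 17
  I6 | 13 | 14 | 16 | 17   struct: A1 busy until I2 writes@12
  I7 | 20 | 21 | 26 | 27   WAW R4: wait I4 write@19
  I8 | 21 | 22 | 24 | 25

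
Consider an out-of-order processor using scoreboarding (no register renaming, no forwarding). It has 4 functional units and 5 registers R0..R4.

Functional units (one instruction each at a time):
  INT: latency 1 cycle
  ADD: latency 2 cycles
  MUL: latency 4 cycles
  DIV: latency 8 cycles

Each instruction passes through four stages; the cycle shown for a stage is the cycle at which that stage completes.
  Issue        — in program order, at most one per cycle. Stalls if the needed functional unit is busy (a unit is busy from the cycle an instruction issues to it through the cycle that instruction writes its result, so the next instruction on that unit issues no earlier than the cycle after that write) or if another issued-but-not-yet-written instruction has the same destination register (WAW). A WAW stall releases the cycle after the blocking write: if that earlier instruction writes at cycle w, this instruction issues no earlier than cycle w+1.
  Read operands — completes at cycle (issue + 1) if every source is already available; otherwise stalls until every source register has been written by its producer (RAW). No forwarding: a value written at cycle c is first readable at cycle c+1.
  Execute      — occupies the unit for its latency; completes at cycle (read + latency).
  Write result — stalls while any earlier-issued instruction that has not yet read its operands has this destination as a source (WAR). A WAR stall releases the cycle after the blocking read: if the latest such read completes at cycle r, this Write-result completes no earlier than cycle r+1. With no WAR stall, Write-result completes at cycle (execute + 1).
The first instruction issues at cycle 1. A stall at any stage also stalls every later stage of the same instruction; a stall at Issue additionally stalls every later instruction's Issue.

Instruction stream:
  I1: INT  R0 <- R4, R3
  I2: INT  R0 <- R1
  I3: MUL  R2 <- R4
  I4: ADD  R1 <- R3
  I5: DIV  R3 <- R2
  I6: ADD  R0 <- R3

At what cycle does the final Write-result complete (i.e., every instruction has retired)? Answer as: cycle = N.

I1  is:1  ro:2  ex:3  wr:4
I2  is:5  ro:6  ex:7  wr:8  — struct: INT busy until I1 writes@4
I3  is:6  ro:7  ex:11  wr:12
I4  is:7  ro:8  ex:10  wr:11
I5  is:8  ro:13  ex:21  wr:22  — RAW R2: wait I3 write@12
I6  is:12  ro:23  ex:25  wr:26  — struct: ADD busy until I4 writes@11, RAW R3: wait I5 write@22

cycle = 26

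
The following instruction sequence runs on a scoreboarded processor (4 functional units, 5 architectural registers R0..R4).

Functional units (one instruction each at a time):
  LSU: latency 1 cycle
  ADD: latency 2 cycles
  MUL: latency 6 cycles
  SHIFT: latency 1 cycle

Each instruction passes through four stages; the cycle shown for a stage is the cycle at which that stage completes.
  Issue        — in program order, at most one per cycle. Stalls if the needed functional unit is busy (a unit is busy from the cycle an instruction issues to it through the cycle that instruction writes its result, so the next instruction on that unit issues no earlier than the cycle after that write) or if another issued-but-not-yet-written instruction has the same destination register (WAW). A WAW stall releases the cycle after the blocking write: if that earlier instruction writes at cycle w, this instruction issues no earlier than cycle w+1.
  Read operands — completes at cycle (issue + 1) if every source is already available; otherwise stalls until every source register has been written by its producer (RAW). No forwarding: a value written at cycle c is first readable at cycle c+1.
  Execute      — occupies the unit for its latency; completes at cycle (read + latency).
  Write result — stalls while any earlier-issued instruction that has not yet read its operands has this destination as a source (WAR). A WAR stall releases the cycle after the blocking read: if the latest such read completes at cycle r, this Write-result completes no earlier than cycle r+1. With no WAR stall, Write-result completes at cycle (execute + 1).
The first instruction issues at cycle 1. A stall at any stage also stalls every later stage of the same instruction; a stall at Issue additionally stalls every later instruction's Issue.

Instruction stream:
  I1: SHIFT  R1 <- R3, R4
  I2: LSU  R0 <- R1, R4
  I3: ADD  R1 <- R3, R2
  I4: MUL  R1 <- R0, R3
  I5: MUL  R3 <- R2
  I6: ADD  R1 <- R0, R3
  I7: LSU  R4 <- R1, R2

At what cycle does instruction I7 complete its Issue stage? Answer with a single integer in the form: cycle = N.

cycle = 21

I1 -> (1, 2, 3, 4)
I2 -> (2, 5, 6, 7)  // RAW R1: wait I1 write@4
I3 -> (5, 6, 8, 9)  // WAW R1: wait I1 write@4
I4 -> (10, 11, 17, 18)  // WAW R1: wait I3 write@9
I5 -> (19, 20, 26, 27)  // struct: MUL busy until I4 writes@18
I6 -> (20, 28, 30, 31)  // RAW R3: wait I5 write@27
I7 -> (21, 32, 33, 34)  // RAW R1: wait I6 write@31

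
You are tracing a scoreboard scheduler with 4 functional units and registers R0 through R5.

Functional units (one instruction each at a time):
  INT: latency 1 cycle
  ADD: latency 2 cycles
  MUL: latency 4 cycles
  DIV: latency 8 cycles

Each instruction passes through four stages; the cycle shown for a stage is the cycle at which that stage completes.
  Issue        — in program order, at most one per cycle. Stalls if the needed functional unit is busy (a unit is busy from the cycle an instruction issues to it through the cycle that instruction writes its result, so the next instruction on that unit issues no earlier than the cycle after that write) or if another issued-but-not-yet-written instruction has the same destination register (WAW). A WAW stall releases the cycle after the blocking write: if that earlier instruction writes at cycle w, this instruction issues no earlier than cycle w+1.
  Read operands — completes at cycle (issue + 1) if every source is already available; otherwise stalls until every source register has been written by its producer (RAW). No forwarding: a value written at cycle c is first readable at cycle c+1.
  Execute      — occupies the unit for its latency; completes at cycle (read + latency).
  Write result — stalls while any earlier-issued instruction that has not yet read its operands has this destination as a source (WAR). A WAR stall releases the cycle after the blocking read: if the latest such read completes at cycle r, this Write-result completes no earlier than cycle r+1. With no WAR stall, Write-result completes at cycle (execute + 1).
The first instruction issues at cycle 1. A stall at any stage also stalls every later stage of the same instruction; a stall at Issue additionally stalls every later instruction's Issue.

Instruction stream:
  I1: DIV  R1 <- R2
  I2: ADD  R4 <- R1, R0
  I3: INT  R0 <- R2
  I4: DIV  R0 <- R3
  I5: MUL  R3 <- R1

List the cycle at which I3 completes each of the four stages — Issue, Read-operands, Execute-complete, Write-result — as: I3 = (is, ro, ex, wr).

  I1 | 1 | 2 | 10 | 11
  I2 | 2 | 12 | 14 | 15   RAW R1: wait I1 write@11
  I3 | 3 | 4 | 5 | 13   WAR R0: wait I2 read@12
  I4 | 14 | 15 | 23 | 24   WAW R0: wait I3 write@13
  I5 | 15 | 16 | 20 | 21

I3 = (3, 4, 5, 13)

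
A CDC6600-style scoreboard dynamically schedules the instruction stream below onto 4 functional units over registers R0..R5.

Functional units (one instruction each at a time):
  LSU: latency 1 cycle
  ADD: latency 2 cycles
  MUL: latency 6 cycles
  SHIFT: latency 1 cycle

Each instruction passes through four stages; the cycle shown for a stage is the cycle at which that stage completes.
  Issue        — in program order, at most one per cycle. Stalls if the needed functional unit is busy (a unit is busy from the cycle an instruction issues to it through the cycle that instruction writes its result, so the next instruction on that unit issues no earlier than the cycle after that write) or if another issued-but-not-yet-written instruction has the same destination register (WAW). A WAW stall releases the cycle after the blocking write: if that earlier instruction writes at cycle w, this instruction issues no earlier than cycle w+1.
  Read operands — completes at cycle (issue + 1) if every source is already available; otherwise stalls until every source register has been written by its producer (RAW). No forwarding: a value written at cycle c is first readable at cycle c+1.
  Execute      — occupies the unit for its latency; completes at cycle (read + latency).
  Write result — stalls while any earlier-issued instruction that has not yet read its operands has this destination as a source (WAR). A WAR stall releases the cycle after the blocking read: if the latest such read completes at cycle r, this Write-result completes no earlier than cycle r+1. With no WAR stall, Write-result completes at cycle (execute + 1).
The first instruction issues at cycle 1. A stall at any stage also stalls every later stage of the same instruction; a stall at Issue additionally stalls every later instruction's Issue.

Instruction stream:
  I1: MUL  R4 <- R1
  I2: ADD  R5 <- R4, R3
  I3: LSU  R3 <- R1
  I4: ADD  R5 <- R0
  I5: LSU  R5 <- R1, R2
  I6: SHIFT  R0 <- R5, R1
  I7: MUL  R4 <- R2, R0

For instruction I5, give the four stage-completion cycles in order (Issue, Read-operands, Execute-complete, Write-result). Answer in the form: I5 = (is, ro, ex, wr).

  I1 | 1 | 2 | 8 | 9
  I2 | 2 | 10 | 12 | 13   RAW R4: wait I1 write@9
  I3 | 3 | 4 | 5 | 11   WAR R3: wait I2 read@10
  I4 | 14 | 15 | 17 | 18   struct: ADD busy until I2 writes@13
  I5 | 19 | 20 | 21 | 22   WAW R5: wait I4 write@18
  I6 | 20 | 23 | 24 | 25   RAW R5: wait I5 write@22
  I7 | 21 | 26 | 32 | 33   RAW R0: wait I6 write@25

I5 = (19, 20, 21, 22)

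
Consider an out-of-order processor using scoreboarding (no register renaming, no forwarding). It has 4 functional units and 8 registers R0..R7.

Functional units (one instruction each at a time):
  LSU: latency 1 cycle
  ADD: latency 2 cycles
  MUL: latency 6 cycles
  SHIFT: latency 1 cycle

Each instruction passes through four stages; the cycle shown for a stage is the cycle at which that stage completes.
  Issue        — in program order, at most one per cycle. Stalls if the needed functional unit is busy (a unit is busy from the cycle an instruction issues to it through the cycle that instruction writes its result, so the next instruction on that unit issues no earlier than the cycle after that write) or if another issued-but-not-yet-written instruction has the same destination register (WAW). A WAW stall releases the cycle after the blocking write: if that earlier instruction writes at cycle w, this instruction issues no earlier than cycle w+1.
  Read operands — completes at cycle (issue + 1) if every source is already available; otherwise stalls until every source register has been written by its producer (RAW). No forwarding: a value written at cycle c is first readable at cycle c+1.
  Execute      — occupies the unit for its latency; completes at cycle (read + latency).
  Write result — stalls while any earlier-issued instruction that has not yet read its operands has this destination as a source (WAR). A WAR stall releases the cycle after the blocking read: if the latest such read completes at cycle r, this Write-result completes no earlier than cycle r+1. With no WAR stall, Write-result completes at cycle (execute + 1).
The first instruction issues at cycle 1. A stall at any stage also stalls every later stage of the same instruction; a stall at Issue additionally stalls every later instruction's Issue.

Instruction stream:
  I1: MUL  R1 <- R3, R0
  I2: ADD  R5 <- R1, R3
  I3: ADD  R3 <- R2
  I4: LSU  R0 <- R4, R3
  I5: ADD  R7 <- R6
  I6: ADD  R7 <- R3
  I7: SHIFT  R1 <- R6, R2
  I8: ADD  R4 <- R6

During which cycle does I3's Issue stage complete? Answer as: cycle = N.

[I1] 1/2/8/9
[I2] 2/10/12/13  (RAW R1: wait I1 write@9)
[I3] 14/15/17/18  (struct: ADD busy until I2 writes@13)
[I4] 15/19/20/21  (RAW R3: wait I3 write@18)
[I5] 19/20/22/23  (struct: ADD busy until I3 writes@18)
[I6] 24/25/27/28  (struct: ADD busy until I5 writes@23)
[I7] 25/26/27/28
[I8] 29/30/32/33  (struct: ADD busy until I6 writes@28)

cycle = 14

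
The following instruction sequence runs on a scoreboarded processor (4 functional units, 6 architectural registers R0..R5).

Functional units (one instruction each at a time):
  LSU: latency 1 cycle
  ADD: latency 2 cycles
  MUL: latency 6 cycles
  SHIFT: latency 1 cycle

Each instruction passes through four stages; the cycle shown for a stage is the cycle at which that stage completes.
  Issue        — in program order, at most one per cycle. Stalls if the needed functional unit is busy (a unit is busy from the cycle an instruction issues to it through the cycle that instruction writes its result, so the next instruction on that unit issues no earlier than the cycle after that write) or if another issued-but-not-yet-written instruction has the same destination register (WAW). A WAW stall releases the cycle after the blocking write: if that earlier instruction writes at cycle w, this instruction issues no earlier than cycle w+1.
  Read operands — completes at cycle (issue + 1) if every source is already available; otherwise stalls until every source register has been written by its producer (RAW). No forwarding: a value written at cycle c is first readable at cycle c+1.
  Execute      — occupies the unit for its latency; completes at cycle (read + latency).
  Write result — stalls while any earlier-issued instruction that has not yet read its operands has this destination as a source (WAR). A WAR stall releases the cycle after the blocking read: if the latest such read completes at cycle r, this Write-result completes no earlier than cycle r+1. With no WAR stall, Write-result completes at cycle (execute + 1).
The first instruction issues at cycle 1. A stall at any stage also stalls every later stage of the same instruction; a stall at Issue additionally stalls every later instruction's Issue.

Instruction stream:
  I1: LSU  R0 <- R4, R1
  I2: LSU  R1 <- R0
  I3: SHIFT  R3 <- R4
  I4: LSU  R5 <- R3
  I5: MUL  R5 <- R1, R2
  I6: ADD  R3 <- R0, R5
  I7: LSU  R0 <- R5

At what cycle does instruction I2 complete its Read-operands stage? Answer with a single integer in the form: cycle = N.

cycle = 6

I1: IS=1 RO=2 EX=3 WR=4
I2: IS=5 RO=6 EX=7 WR=8  [struct: LSU busy until I1 writes@4]
I3: IS=6 RO=7 EX=8 WR=9
I4: IS=9 RO=10 EX=11 WR=12  [struct: LSU busy until I2 writes@8]
I5: IS=13 RO=14 EX=20 WR=21  [WAW R5: wait I4 write@12]
I6: IS=14 RO=22 EX=24 WR=25  [RAW R5: wait I5 write@21]
I7: IS=15 RO=22 EX=23 WR=24  [RAW R5: wait I5 write@21]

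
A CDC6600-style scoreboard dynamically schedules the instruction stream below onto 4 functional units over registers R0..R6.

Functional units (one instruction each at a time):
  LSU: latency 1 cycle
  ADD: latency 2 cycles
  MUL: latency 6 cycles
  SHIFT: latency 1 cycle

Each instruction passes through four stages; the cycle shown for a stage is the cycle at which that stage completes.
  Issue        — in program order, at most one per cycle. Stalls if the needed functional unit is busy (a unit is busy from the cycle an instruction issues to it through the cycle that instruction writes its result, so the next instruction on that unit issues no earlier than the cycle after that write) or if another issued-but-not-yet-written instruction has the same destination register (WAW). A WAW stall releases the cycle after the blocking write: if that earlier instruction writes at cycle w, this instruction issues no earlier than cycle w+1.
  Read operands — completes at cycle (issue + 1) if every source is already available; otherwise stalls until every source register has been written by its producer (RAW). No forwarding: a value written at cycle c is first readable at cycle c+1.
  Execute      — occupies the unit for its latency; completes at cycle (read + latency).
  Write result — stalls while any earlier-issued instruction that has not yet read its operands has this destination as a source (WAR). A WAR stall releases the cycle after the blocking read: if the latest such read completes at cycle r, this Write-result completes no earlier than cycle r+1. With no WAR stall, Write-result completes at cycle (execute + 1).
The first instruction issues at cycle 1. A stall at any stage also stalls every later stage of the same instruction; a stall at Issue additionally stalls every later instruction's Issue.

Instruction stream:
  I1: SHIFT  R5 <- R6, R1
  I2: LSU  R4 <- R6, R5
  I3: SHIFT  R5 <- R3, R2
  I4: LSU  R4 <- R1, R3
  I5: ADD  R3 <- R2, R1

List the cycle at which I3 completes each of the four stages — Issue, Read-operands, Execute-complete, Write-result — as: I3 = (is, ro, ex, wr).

I3 = (5, 6, 7, 8)

c1: I1 dispatched to SHIFT
c2: I1 operands ready · I2 dispatched to LSU
c3: I1 complete
c4: R5←I1
c5: I2 operands ready · I3 dispatched to SHIFT
c6: I2 complete · I3 operands ready
c7: R4←I2 · I3 complete
c8: R5←I3 · I4 dispatched to LSU
c9: I4 operands ready · I5 dispatched to ADD
c10: I4 complete · I5 operands ready
c11: R4←I4
c12: I5 complete
c13: R3←I5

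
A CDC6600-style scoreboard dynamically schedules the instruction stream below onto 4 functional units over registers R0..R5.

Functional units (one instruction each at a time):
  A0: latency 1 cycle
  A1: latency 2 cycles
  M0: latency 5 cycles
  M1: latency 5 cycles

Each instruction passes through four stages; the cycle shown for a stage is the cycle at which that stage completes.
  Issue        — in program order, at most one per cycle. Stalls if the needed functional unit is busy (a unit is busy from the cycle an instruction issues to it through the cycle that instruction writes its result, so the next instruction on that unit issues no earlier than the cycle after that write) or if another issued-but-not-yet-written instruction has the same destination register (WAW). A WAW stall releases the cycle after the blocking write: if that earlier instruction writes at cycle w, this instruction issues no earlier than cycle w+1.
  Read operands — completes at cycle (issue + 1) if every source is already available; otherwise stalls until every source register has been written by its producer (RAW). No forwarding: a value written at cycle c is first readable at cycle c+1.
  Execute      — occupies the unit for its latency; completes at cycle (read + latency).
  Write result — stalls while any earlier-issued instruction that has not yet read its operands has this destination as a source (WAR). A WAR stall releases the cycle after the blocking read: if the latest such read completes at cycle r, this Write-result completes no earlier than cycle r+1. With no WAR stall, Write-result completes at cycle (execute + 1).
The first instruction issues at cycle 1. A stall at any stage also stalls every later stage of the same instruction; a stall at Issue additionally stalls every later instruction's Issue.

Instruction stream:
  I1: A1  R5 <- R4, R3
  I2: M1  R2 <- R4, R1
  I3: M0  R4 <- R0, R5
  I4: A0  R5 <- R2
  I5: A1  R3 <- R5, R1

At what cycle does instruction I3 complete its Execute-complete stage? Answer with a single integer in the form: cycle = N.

  I1 | 1 | 2 | 4 | 5
  I2 | 2 | 3 | 8 | 9
  I3 | 3 | 6 | 11 | 12   RAW R5: wait I1 write@5
  I4 | 6 | 10 | 11 | 12   WAW R5: wait I1 write@5 · RAW R2: wait I2 write@9
  I5 | 7 | 13 | 15 | 16   RAW R5: wait I4 write@12

cycle = 11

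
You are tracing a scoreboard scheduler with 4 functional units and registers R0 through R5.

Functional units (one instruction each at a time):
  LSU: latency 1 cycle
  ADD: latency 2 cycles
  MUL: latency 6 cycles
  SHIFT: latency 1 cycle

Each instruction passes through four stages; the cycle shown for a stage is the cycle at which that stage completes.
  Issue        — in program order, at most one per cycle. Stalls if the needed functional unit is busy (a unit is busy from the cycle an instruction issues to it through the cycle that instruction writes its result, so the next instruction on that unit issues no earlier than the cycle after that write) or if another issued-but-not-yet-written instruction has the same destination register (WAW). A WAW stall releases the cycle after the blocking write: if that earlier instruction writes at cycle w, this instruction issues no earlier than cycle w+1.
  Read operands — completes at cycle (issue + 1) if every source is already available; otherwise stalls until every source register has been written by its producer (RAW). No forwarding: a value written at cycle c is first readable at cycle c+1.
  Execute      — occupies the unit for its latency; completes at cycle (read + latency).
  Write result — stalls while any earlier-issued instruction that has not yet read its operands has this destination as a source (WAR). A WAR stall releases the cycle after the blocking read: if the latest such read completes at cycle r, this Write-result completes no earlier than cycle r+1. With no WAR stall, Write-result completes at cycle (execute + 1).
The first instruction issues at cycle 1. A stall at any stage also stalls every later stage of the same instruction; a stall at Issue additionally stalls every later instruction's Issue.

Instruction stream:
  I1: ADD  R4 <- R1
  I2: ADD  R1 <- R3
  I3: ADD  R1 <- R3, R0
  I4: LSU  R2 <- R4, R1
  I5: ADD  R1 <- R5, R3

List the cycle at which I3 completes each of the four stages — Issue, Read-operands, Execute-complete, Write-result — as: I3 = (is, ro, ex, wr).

[1] I1 dispatched to ADD
[2] I1 operands ready
[4] I1 complete
[5] R4←I1
[6] I2 dispatched to ADD
[7] I2 operands ready
[9] I2 complete
[10] R1←I2
[11] I3 dispatched to ADD
[12] I3 operands ready | I4 dispatched to LSU
[14] I3 complete
[15] R1←I3
[16] I4 operands ready | I5 dispatched to ADD
[17] I4 complete | I5 operands ready
[18] R2←I4
[19] I5 complete
[20] R1←I5

I3 = (11, 12, 14, 15)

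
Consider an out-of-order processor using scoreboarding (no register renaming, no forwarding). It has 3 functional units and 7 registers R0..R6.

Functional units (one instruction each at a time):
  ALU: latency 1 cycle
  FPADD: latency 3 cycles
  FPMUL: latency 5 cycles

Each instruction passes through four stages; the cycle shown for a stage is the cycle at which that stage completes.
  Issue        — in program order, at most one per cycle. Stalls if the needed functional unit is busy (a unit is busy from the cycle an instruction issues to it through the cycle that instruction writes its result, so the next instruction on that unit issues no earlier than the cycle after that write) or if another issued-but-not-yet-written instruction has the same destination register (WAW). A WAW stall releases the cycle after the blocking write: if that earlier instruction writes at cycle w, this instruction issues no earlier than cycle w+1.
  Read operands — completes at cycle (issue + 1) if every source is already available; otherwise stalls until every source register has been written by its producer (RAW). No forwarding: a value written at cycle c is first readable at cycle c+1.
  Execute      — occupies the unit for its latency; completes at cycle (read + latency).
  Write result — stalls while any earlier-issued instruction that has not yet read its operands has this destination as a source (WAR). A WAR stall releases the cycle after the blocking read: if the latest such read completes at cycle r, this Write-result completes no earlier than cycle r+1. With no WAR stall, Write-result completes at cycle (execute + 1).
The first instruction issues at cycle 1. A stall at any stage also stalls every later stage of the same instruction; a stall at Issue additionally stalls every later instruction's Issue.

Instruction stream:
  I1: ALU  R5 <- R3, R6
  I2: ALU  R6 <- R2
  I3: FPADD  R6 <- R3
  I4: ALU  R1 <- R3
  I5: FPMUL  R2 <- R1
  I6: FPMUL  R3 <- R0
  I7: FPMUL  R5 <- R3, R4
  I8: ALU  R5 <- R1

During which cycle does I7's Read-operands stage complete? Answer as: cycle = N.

cycle = 30

I1: IS=1 RO=2 EX=3 WR=4
I2: IS=5 RO=6 EX=7 WR=8  [struct: ALU busy until I1 writes@4]
I3: IS=9 RO=10 EX=13 WR=14  [WAW R6: wait I2 write@8]
I4: IS=10 RO=11 EX=12 WR=13
I5: IS=11 RO=14 EX=19 WR=20  [RAW R1: wait I4 write@13]
I6: IS=21 RO=22 EX=27 WR=28  [struct: FPMUL busy until I5 writes@20]
I7: IS=29 RO=30 EX=35 WR=36  [struct: FPMUL busy until I6 writes@28]
I8: IS=37 RO=38 EX=39 WR=40  [WAW R5: wait I7 write@36]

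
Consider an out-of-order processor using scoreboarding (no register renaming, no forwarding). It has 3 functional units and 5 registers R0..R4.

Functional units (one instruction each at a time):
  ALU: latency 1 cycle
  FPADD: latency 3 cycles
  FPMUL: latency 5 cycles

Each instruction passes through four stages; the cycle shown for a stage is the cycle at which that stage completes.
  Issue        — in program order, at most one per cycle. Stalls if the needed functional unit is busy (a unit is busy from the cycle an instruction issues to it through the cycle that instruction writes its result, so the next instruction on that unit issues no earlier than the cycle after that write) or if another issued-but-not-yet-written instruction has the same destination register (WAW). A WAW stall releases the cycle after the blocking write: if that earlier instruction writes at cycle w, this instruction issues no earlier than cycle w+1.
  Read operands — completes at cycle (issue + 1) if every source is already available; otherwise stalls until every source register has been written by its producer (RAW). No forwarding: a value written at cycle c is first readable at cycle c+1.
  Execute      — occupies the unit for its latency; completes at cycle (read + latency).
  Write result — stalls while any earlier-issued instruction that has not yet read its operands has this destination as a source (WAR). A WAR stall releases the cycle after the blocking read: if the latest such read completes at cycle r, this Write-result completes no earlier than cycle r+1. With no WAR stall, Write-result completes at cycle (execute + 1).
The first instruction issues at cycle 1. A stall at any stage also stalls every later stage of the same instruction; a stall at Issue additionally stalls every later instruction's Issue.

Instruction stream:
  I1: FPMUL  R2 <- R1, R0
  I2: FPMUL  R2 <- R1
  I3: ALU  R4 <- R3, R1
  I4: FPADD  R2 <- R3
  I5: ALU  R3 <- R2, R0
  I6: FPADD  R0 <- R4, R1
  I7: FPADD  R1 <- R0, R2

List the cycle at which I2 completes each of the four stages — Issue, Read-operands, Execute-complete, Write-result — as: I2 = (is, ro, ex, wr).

1) issue 1, read 2, done 7, write 8
2) issue 9, read 10, done 15, write 16  <struct: FPMUL busy until I1 writes@8>
3) issue 10, read 11, done 12, write 13
4) issue 17, read 18, done 21, write 22  <WAW R2: wait I2 write@16>
5) issue 18, read 23, done 24, write 25  <RAW R2: wait I4 write@22>
6) issue 23, read 24, done 27, write 28  <struct: FPADD busy until I4 writes@22>
7) issue 29, read 30, done 33, write 34  <struct: FPADD busy until I6 writes@28>

I2 = (9, 10, 15, 16)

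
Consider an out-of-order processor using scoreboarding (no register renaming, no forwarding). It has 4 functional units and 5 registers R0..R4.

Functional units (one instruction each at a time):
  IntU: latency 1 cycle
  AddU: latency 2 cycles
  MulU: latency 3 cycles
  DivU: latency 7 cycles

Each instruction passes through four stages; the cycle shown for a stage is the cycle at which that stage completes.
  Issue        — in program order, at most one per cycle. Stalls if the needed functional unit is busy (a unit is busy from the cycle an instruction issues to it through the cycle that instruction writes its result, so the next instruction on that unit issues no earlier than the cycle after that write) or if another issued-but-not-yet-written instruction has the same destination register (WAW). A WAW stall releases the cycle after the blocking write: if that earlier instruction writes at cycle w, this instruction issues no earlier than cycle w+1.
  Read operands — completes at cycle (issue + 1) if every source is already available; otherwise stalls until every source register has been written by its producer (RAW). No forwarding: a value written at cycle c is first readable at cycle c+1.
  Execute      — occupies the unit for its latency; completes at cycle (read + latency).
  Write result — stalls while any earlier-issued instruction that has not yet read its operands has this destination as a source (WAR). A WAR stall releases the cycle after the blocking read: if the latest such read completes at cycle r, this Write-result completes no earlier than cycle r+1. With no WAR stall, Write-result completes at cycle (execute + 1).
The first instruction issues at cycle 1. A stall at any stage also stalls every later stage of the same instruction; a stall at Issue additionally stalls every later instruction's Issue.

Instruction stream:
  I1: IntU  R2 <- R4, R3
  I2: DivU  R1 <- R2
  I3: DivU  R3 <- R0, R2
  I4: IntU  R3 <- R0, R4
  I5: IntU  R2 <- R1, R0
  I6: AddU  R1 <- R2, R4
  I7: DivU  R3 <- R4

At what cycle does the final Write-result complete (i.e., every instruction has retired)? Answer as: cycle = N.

cycle = 39

t=1  I1 dispatched to IntU
t=2  I1 operands ready | I2 dispatched to DivU
t=3  I1 complete
t=4  R2←I1
t=5  I2 operands ready
t=12  I2 complete
t=13  R1←I2
t=14  I3 dispatched to DivU
t=15  I3 operands ready
t=22  I3 complete
t=23  R3←I3
t=24  I4 dispatched to IntU
t=25  I4 operands ready
t=26  I4 complete
t=27  R3←I4
t=28  I5 dispatched to IntU
t=29  I5 operands ready | I6 dispatched to AddU
t=30  I5 complete | I7 dispatched to DivU
t=31  R2←I5 | I7 operands ready
t=32  I6 operands ready
t=34  I6 complete
t=35  R1←I6
t=38  I7 complete
t=39  R3←I7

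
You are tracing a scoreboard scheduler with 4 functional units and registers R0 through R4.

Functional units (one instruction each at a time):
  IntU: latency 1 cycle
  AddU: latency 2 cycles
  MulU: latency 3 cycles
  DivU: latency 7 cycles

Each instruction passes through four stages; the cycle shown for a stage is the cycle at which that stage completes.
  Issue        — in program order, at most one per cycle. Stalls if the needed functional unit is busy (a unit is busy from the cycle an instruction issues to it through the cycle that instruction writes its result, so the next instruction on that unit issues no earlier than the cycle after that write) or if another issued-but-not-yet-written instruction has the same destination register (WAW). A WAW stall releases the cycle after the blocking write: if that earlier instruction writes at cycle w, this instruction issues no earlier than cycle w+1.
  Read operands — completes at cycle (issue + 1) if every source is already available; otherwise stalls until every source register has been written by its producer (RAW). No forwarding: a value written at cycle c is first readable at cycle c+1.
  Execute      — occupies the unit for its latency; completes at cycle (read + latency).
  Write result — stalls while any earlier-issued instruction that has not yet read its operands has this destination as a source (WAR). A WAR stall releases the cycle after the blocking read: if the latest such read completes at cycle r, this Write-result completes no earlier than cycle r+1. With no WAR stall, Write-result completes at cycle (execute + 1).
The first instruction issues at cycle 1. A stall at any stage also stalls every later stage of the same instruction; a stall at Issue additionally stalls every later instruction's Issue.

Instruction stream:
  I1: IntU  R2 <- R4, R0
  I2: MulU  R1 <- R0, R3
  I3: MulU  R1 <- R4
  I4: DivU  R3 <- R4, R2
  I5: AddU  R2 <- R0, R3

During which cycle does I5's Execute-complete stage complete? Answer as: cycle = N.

c1: I1 dispatched to IntU
c2: I1 operands ready; I2 dispatched to MulU
c3: I1 complete; I2 operands ready
c4: R2←I1
c6: I2 complete
c7: R1←I2
c8: I3 dispatched to MulU
c9: I3 operands ready; I4 dispatched to DivU
c10: I4 operands ready; I5 dispatched to AddU
c12: I3 complete
c13: R1←I3
c17: I4 complete
c18: R3←I4
c19: I5 operands ready
c21: I5 complete
c22: R2←I5

cycle = 21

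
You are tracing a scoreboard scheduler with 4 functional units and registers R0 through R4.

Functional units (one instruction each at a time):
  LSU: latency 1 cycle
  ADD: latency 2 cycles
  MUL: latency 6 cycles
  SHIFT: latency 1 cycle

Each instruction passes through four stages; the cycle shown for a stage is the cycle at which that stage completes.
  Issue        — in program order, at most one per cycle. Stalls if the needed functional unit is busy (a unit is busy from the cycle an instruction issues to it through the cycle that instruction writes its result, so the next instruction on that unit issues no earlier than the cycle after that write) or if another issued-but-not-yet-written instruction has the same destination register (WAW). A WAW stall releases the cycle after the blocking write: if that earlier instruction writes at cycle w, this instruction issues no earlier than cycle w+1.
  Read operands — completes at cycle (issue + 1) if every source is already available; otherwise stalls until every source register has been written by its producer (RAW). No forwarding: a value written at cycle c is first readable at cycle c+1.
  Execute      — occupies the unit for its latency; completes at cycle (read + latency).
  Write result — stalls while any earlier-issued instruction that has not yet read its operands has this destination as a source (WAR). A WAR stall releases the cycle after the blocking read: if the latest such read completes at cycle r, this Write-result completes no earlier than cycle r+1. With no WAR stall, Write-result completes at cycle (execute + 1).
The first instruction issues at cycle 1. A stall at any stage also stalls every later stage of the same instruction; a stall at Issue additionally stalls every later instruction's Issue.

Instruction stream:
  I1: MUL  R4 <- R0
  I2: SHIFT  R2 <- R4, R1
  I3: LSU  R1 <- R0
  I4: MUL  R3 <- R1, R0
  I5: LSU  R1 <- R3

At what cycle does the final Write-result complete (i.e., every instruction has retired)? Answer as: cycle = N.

cycle = 22

[1] I1→MUL
[2] I1 RO, I2→SHIFT
[3] I3→LSU
[4] I3 RO
[5] I3 EX
[8] I1 EX
[9] I1 WR R4
[10] I2 RO, I4→MUL
[11] I2 EX, I3 WR R1
[12] I2 WR R2, I4 RO, I5→LSU
[18] I4 EX
[19] I4 WR R3
[20] I5 RO
[21] I5 EX
[22] I5 WR R1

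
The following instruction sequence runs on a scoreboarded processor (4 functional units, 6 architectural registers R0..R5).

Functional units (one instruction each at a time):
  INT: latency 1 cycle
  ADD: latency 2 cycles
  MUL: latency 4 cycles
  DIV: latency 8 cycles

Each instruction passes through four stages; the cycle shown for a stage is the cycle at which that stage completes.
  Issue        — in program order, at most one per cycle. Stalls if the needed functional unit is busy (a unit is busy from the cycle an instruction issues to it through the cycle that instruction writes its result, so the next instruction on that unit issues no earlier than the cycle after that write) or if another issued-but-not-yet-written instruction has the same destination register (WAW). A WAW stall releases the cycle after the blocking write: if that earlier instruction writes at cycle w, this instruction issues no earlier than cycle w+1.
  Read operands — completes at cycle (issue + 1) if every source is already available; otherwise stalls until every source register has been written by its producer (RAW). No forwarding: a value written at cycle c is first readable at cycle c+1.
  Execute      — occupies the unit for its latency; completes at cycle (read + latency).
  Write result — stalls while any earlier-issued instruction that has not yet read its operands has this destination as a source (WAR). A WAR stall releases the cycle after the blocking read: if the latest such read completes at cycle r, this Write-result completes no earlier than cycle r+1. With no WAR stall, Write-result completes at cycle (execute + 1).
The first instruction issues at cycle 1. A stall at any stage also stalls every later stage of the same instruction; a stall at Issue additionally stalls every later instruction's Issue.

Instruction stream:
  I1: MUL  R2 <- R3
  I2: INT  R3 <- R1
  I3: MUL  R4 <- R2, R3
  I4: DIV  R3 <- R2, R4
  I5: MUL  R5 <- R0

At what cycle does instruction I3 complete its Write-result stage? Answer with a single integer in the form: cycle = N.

cycle = 14

I1: IS=1 RO=2 EX=6 WR=7
I2: IS=2 RO=3 EX=4 WR=5
I3: IS=8 RO=9 EX=13 WR=14  [struct: MUL busy until I1 writes@7]
I4: IS=9 RO=15 EX=23 WR=24  [RAW R4: wait I3 write@14]
I5: IS=15 RO=16 EX=20 WR=21  [struct: MUL busy until I3 writes@14]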